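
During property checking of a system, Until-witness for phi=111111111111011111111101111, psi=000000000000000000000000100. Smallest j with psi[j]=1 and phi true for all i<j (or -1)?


(phi U psi) at 0: need smallest j with psi[j]=1 and phi[i]=1 for all i in [0,j).
Scan from step 0:
  step 0: phi=1, psi=0 -> continue
  step 1: phi=1, psi=0 -> continue
  step 2: phi=1, psi=0 -> continue
  step 3: phi=1, psi=0 -> continue
  step 12: phi=0 -> phi-prefix broken from here
  step 24: psi=1 but phi already failed -> not a witness
  end of trace: no witness -> -1
Witness step = -1

-1


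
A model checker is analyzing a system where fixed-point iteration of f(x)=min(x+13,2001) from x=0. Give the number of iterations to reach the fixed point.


Step 1: x=0, cap=2001, increment=13
Step 2: x grows by 13 each step until capped at 2001; fixed point is x=2001
Step 3: iterations = ceil(2001/13) = 154

154


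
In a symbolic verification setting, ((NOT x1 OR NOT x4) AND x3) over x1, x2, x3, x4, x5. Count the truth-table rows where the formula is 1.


Formula: ((NOT x1 OR NOT x4) AND x3) over 5 vars (32 rows)
Evaluate each row (x1, x2, x3, x4, x5 as bits, MSB first):
  row 0 [00000]: ((NOT 0 OR NOT 0) AND 0) -> 0
  row 1 [00001]: ((NOT 0 OR NOT 0) AND 0) -> 0
  row 2 [00010]: ((NOT 0 OR NOT 1) AND 0) -> 0
  row 3 [00011]: ((NOT 0 OR NOT 1) AND 0) -> 0
  row 4 [00100]: ((NOT 0 OR NOT 0) AND 1) -> 1
  row 5 [00101]: ((NOT 0 OR NOT 0) AND 1) -> 1
  row 6 [00110]: ((NOT 0 OR NOT 1) AND 1) -> 1
  row 7 [00111]: ((NOT 0 OR NOT 1) AND 1) -> 1
  row 8 [01000]: ((NOT 0 OR NOT 0) AND 0) -> 0
  row 9 [01001]: ((NOT 0 OR NOT 0) AND 0) -> 0
  row 10 [01010]: ((NOT 0 OR NOT 1) AND 0) -> 0
  row 11 [01011]: ((NOT 0 OR NOT 1) AND 0) -> 0
  row 12 [01100]: ((NOT 0 OR NOT 0) AND 1) -> 1
  row 13 [01101]: ((NOT 0 OR NOT 0) AND 1) -> 1
  row 14 [01110]: ((NOT 0 OR NOT 1) AND 1) -> 1
  row 15 [01111]: ((NOT 0 OR NOT 1) AND 1) -> 1
  row 16 [10000]: ((NOT 1 OR NOT 0) AND 0) -> 0
  row 17 [10001]: ((NOT 1 OR NOT 0) AND 0) -> 0
  row 18 [10010]: ((NOT 1 OR NOT 1) AND 0) -> 0
  row 19 [10011]: ((NOT 1 OR NOT 1) AND 0) -> 0
  row 20 [10100]: ((NOT 1 OR NOT 0) AND 1) -> 1
  row 21 [10101]: ((NOT 1 OR NOT 0) AND 1) -> 1
  row 22 [10110]: ((NOT 1 OR NOT 1) AND 1) -> 0
  row 23 [10111]: ((NOT 1 OR NOT 1) AND 1) -> 0
  row 24 [11000]: ((NOT 1 OR NOT 0) AND 0) -> 0
  row 25 [11001]: ((NOT 1 OR NOT 0) AND 0) -> 0
  row 26 [11010]: ((NOT 1 OR NOT 1) AND 0) -> 0
  row 27 [11011]: ((NOT 1 OR NOT 1) AND 0) -> 0
  row 28 [11100]: ((NOT 1 OR NOT 0) AND 1) -> 1
  row 29 [11101]: ((NOT 1 OR NOT 0) AND 1) -> 1
  row 30 [11110]: ((NOT 1 OR NOT 1) AND 1) -> 0
  row 31 [11111]: ((NOT 1 OR NOT 1) AND 1) -> 0
Full result column, 8 rows per line (x1,x2 fixed per line; x3,x4,x5 runs 000..111 left to right):
  rows 0-7 [x1,x2=00]: 00001111  (ones: 4)
  rows 8-15 [x1,x2=01]: 00001111  (ones: 4)
  rows 16-23 [x1,x2=10]: 00001100  (ones: 2)
  rows 24-31 [x1,x2=11]: 00001100  (ones: 2)
Count of 1-rows = 4+4+2+2 = 12

12


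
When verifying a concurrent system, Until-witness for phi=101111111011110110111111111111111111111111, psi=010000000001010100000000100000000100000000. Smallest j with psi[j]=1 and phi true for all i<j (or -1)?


(phi U psi) at 0: need smallest j with psi[j]=1 and phi[i]=1 for all i in [0,j).
Scan from step 0:
  step 0: phi=1, psi=0 -> continue
  step 1: psi=1 and phi held for [0,1) -> witness found
Witness step = 1

1


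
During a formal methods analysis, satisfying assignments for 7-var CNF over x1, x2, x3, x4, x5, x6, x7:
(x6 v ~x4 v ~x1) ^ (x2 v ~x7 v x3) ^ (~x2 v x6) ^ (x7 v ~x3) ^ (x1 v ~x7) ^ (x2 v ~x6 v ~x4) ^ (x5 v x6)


CNF with 7 clauses over 7 vars (128 assignments).
An assignment satisfies CNF iff every clause has >=1 true literal.
Check each row (bits = x1,x2,x3,x4,x5,x6,x7; clause T/F shown):
  row 0 [0000000]: clauses=TTTTTTF -> 0
  row 1 [0000001]: clauses=TFTTFTF -> 0
  row 2 [0000010]: clauses=TTTTTTT -> 1
  row 3 [0000011]: clauses=TFTTFTT -> 0
  row 4 [0000100]: clauses=TTTTTTT -> 1
  (every remaining row is evaluated the same way; all 128 results are listed next)
Full result column, 8 rows per line (x1,x2,x3,x4 fixed per line; x5,x6,x7 runs 000..111 left to right):
  rows 0-7 [x1,x2,x3,x4=0000]: 00101010  (ones: 3)
  rows 8-15 [x1,x2,x3,x4=0001]: 00001000  (ones: 1)
  rows 16-23 [x1,x2,x3,x4=0010]: 00000000  (ones: 0)
  rows 24-31 [x1,x2,x3,x4=0011]: 00000000  (ones: 0)
  rows 32-39 [x1,x2,x3,x4=0100]: 00100010  (ones: 2)
  rows 40-47 [x1,x2,x3,x4=0101]: 00100010  (ones: 2)
  rows 48-55 [x1,x2,x3,x4=0110]: 00000000  (ones: 0)
  rows 56-63 [x1,x2,x3,x4=0111]: 00000000  (ones: 0)
  rows 64-71 [x1,x2,x3,x4=1000]: 00101010  (ones: 3)
  rows 72-79 [x1,x2,x3,x4=1001]: 00000000  (ones: 0)
  rows 80-87 [x1,x2,x3,x4=1010]: 00010101  (ones: 3)
  rows 88-95 [x1,x2,x3,x4=1011]: 00000000  (ones: 0)
  rows 96-103 [x1,x2,x3,x4=1100]: 00110011  (ones: 4)
  rows 104-111 [x1,x2,x3,x4=1101]: 00110011  (ones: 4)
  rows 112-119 [x1,x2,x3,x4=1110]: 00010001  (ones: 2)
  rows 120-127 [x1,x2,x3,x4=1111]: 00010001  (ones: 2)
Satisfying assignments = 3+1+0+0+2+2+0+0+3+0+3+0+4+4+2+2 = 26

26


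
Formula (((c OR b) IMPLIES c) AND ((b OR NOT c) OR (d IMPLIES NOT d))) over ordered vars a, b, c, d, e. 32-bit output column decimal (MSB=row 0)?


Formula: (((c OR b) IMPLIES c) AND ((b OR NOT c) OR (d IMPLIES NOT d))) over a, b, c, d, e (32 rows)
Evaluate each row (bits = a,b,c,d,e, MSB first):
  row 0 [00000]: (((0 OR 0) IMPLIES 0) AND ((0 OR NOT 0) OR (0 IMPLIES NOT 0))) -> 1
  row 1 [00001]: (((0 OR 0) IMPLIES 0) AND ((0 OR NOT 0) OR (0 IMPLIES NOT 0))) -> 1
  row 2 [00010]: (((0 OR 0) IMPLIES 0) AND ((0 OR NOT 0) OR (1 IMPLIES NOT 1))) -> 1
  row 3 [00011]: (((0 OR 0) IMPLIES 0) AND ((0 OR NOT 0) OR (1 IMPLIES NOT 1))) -> 1
  row 4 [00100]: (((1 OR 0) IMPLIES 1) AND ((0 OR NOT 1) OR (0 IMPLIES NOT 0))) -> 1
  row 5 [00101]: (((1 OR 0) IMPLIES 1) AND ((0 OR NOT 1) OR (0 IMPLIES NOT 0))) -> 1
  row 6 [00110]: (((1 OR 0) IMPLIES 1) AND ((0 OR NOT 1) OR (1 IMPLIES NOT 1))) -> 0
  row 7 [00111]: (((1 OR 0) IMPLIES 1) AND ((0 OR NOT 1) OR (1 IMPLIES NOT 1))) -> 0
  row 8 [01000]: (((0 OR 1) IMPLIES 0) AND ((1 OR NOT 0) OR (0 IMPLIES NOT 0))) -> 0
  row 9 [01001]: (((0 OR 1) IMPLIES 0) AND ((1 OR NOT 0) OR (0 IMPLIES NOT 0))) -> 0
  row 10 [01010]: (((0 OR 1) IMPLIES 0) AND ((1 OR NOT 0) OR (1 IMPLIES NOT 1))) -> 0
  row 11 [01011]: (((0 OR 1) IMPLIES 0) AND ((1 OR NOT 0) OR (1 IMPLIES NOT 1))) -> 0
  row 12 [01100]: (((1 OR 1) IMPLIES 1) AND ((1 OR NOT 1) OR (0 IMPLIES NOT 0))) -> 1
  row 13 [01101]: (((1 OR 1) IMPLIES 1) AND ((1 OR NOT 1) OR (0 IMPLIES NOT 0))) -> 1
  row 14 [01110]: (((1 OR 1) IMPLIES 1) AND ((1 OR NOT 1) OR (1 IMPLIES NOT 1))) -> 1
  row 15 [01111]: (((1 OR 1) IMPLIES 1) AND ((1 OR NOT 1) OR (1 IMPLIES NOT 1))) -> 1
  row 16 [10000]: (((0 OR 0) IMPLIES 0) AND ((0 OR NOT 0) OR (0 IMPLIES NOT 0))) -> 1
  row 17 [10001]: (((0 OR 0) IMPLIES 0) AND ((0 OR NOT 0) OR (0 IMPLIES NOT 0))) -> 1
  row 18 [10010]: (((0 OR 0) IMPLIES 0) AND ((0 OR NOT 0) OR (1 IMPLIES NOT 1))) -> 1
  row 19 [10011]: (((0 OR 0) IMPLIES 0) AND ((0 OR NOT 0) OR (1 IMPLIES NOT 1))) -> 1
  row 20 [10100]: (((1 OR 0) IMPLIES 1) AND ((0 OR NOT 1) OR (0 IMPLIES NOT 0))) -> 1
  row 21 [10101]: (((1 OR 0) IMPLIES 1) AND ((0 OR NOT 1) OR (0 IMPLIES NOT 0))) -> 1
  row 22 [10110]: (((1 OR 0) IMPLIES 1) AND ((0 OR NOT 1) OR (1 IMPLIES NOT 1))) -> 0
  row 23 [10111]: (((1 OR 0) IMPLIES 1) AND ((0 OR NOT 1) OR (1 IMPLIES NOT 1))) -> 0
  row 24 [11000]: (((0 OR 1) IMPLIES 0) AND ((1 OR NOT 0) OR (0 IMPLIES NOT 0))) -> 0
  row 25 [11001]: (((0 OR 1) IMPLIES 0) AND ((1 OR NOT 0) OR (0 IMPLIES NOT 0))) -> 0
  row 26 [11010]: (((0 OR 1) IMPLIES 0) AND ((1 OR NOT 0) OR (1 IMPLIES NOT 1))) -> 0
  row 27 [11011]: (((0 OR 1) IMPLIES 0) AND ((1 OR NOT 0) OR (1 IMPLIES NOT 1))) -> 0
  row 28 [11100]: (((1 OR 1) IMPLIES 1) AND ((1 OR NOT 1) OR (0 IMPLIES NOT 0))) -> 1
  row 29 [11101]: (((1 OR 1) IMPLIES 1) AND ((1 OR NOT 1) OR (0 IMPLIES NOT 0))) -> 1
  row 30 [11110]: (((1 OR 1) IMPLIES 1) AND ((1 OR NOT 1) OR (1 IMPLIES NOT 1))) -> 1
  row 31 [11111]: (((1 OR 1) IMPLIES 1) AND ((1 OR NOT 1) OR (1 IMPLIES NOT 1))) -> 1
Full result column, 4 rows per line (a,b,c fixed per line; d,e runs 00..11 left to right):
  rows 0-3 [a,b,c=000]: 1111  = hex F
  rows 4-7 [a,b,c=001]: 1100  = hex C
  rows 8-11 [a,b,c=010]: 0000  = hex 0
  rows 12-15 [a,b,c=011]: 1111  = hex F
  rows 16-19 [a,b,c=100]: 1111  = hex F
  rows 20-23 [a,b,c=101]: 1100  = hex C
  rows 24-27 [a,b,c=110]: 0000  = hex 0
  rows 28-31 [a,b,c=111]: 1111  = hex F
Output column (row 0 .. row 31) = 11111100000011111111110000001111
Output column grouped in 4s = 1111 1100 0000 1111 1111 1100 0000 1111 = 0xFC0FFC0F
Convert to decimal digit by digit (value = value*16 + digit):
  F -> 15
  15*16 + 12 (C) = 252
  252*16 + 0 = 4032
  4032*16 + 15 (F) = 64527
  64527*16 + 15 (F) = 1032447
  1032447*16 + 12 (C) = 16519164
  16519164*16 + 0 = 264306624
  264306624*16 + 15 (F) = 4228905999
Decimal = 4228905999

4228905999


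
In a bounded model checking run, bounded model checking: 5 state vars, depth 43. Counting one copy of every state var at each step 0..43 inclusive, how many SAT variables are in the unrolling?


BMC unrolls to depth k, creating one copy of each state var for steps 0..k.
Step count = 43 + 1 = 44 (steps 0 through 43)
Vars per step = 5
Total = 5 * 44 = 220

220


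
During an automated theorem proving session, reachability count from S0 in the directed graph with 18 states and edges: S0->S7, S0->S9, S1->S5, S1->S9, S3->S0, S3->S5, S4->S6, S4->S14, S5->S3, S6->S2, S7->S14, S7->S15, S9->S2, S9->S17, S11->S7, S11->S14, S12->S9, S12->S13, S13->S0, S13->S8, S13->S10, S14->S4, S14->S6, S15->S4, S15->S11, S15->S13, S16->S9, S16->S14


BFS from S0:
  layer 0: {S0}
  layer 1: {S7, S9}
  layer 2: {S2, S14, S15, S17}
  layer 3: {S4, S6, S11, S13}
  layer 4: {S8, S10}
Reachable set: {S0, S2, S4, S6, S7, S8, S9, S10, S11, S13, S14, S15, S17}
Count = 13

13


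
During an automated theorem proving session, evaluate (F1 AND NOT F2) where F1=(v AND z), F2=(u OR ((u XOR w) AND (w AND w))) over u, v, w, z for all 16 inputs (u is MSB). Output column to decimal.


F1 = (v AND z)
F2 = (u OR ((u XOR w) AND (w AND w)))
Counterexample to F1=>F2 is where F1=1 and F2=0.
Evaluate each row (bits = u,v,w,z, MSB first):
  row 0 [0000]: F1=0 F2=0 -> F1&~F2 -> 0
  row 1 [0001]: F1=0 F2=0 -> F1&~F2 -> 0
  row 2 [0010]: F1=0 F2=1 -> F1&~F2 -> 0
  row 3 [0011]: F1=0 F2=1 -> F1&~F2 -> 0
  row 4 [0100]: F1=0 F2=0 -> F1&~F2 -> 0
  row 5 [0101]: F1=1 F2=0 -> F1&~F2 -> 1
  row 6 [0110]: F1=0 F2=1 -> F1&~F2 -> 0
  row 7 [0111]: F1=1 F2=1 -> F1&~F2 -> 0
  row 8 [1000]: F1=0 F2=1 -> F1&~F2 -> 0
  row 9 [1001]: F1=0 F2=1 -> F1&~F2 -> 0
  row 10 [1010]: F1=0 F2=1 -> F1&~F2 -> 0
  row 11 [1011]: F1=0 F2=1 -> F1&~F2 -> 0
  row 12 [1100]: F1=0 F2=1 -> F1&~F2 -> 0
  row 13 [1101]: F1=1 F2=1 -> F1&~F2 -> 0
  row 14 [1110]: F1=0 F2=1 -> F1&~F2 -> 0
  row 15 [1111]: F1=1 F2=1 -> F1&~F2 -> 0
Full result column, 4 rows per line (u,v fixed per line; w,z runs 00..11 left to right):
  rows 0-3 [u,v=00]: 0000  = hex 0
  rows 4-7 [u,v=01]: 0100  = hex 4
  rows 8-11 [u,v=10]: 0000  = hex 0
  rows 12-15 [u,v=11]: 0000  = hex 0
Counterexample vector (row 0 .. row 15) = 0000010000000000
Output column grouped in 4s = 0000 0100 0000 0000 = 0x0400
Convert to decimal digit by digit (value = value*16 + digit):
  0 -> 0
  0*16 + 4 = 4
  4*16 + 0 = 64
  64*16 + 0 = 1024
Decimal = 1024

1024


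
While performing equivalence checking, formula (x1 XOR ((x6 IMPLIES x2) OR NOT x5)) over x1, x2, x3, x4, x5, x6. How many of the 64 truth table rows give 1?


Formula: (x1 XOR ((x6 IMPLIES x2) OR NOT x5)) over 6 vars (64 rows)
Evaluate each row (x1, x2, x3, x4, x5, x6 as bits, MSB first):
  row 0 [000000]: (0 XOR ((0 IMPLIES 0) OR NOT 0)) -> 1
  row 1 [000001]: (0 XOR ((1 IMPLIES 0) OR NOT 0)) -> 1
  row 2 [000010]: (0 XOR ((0 IMPLIES 0) OR NOT 1)) -> 1
  row 3 [000011]: (0 XOR ((1 IMPLIES 0) OR NOT 1)) -> 0
  row 4 [000100]: (0 XOR ((0 IMPLIES 0) OR NOT 0)) -> 1
  (every remaining row is evaluated the same way; all 64 results are listed next)
Full result column, 8 rows per line (x1,x2,x3 fixed per line; x4,x5,x6 runs 000..111 left to right):
  rows 0-7 [x1,x2,x3=000]: 11101110  (ones: 6)
  rows 8-15 [x1,x2,x3=001]: 11101110  (ones: 6)
  rows 16-23 [x1,x2,x3=010]: 11111111  (ones: 8)
  rows 24-31 [x1,x2,x3=011]: 11111111  (ones: 8)
  rows 32-39 [x1,x2,x3=100]: 00010001  (ones: 2)
  rows 40-47 [x1,x2,x3=101]: 00010001  (ones: 2)
  rows 48-55 [x1,x2,x3=110]: 00000000  (ones: 0)
  rows 56-63 [x1,x2,x3=111]: 00000000  (ones: 0)
Count of 1-rows = 6+6+8+8+2+2+0+0 = 32

32


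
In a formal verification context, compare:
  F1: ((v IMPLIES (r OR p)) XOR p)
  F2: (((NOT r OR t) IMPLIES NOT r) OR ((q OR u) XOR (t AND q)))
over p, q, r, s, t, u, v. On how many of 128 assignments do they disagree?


F1 = ((v IMPLIES (r OR p)) XOR p)
F2 = (((NOT r OR t) IMPLIES NOT r) OR ((q OR u) XOR (t AND q)))
Evaluate both on each of 128 rows (bits = p,q,r,s,t,u,v):
  row 0 [0000000]: F1=1 F2=1 -> 0
  row 1 [0000001]: F1=0 F2=1 (differ) -> 1
  row 2 [0000010]: F1=1 F2=1 -> 0
  row 3 [0000011]: F1=0 F2=1 (differ) -> 1
  row 4 [0000100]: F1=1 F2=1 -> 0
  (every remaining row is evaluated the same way; all 128 results are listed next)
Full result column, 8 rows per line (p,q,r,s fixed per line; t,u,v runs 000..111 left to right):
  rows 0-7 [p,q,r,s=0000]: 01010101  (ones: 4)
  rows 8-15 [p,q,r,s=0001]: 01010101  (ones: 4)
  rows 16-23 [p,q,r,s=0010]: 00001100  (ones: 2)
  rows 24-31 [p,q,r,s=0011]: 00001100  (ones: 2)
  rows 32-39 [p,q,r,s=0100]: 01010101  (ones: 4)
  rows 40-47 [p,q,r,s=0101]: 01010101  (ones: 4)
  rows 48-55 [p,q,r,s=0110]: 00001111  (ones: 4)
  rows 56-63 [p,q,r,s=0111]: 00001111  (ones: 4)
  rows 64-71 [p,q,r,s=1000]: 11111111  (ones: 8)
  rows 72-79 [p,q,r,s=1001]: 11111111  (ones: 8)
  rows 80-87 [p,q,r,s=1010]: 11110011  (ones: 6)
  rows 88-95 [p,q,r,s=1011]: 11110011  (ones: 6)
  rows 96-103 [p,q,r,s=1100]: 11111111  (ones: 8)
  rows 104-111 [p,q,r,s=1101]: 11111111  (ones: 8)
  rows 112-119 [p,q,r,s=1110]: 11110000  (ones: 4)
  rows 120-127 [p,q,r,s=1111]: 11110000  (ones: 4)
Disagreements = 4+4+2+2+4+4+4+4+8+8+6+6+8+8+4+4 = 80

80


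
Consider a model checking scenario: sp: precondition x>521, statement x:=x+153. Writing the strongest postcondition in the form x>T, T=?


Formula: sp(P, x:=E) = exists old_x. (x = E[old_x/x]) AND P[old_x/x] (old_x is the value of x before the assignment; eliminate old_x by solving x = E[old_x/x] for old_x)
Step 1: Precondition P: x>521, i.e. old_x > 521
Step 2: Assignment gives x = old_x + 153, so old_x = x - 153
Step 3: Substitute into P: x - 153 > 521
Step 4: Simplify: x > 521+153 = 674

674


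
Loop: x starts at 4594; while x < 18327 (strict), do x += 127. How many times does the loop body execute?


Step 1: x goes from 4594 toward 18327 by 127; the body runs while x<18327, so iterations = ceil((bound-start)/step)
Step 2: Distance=13733
Step 3: ceil(13733/127)=109

109


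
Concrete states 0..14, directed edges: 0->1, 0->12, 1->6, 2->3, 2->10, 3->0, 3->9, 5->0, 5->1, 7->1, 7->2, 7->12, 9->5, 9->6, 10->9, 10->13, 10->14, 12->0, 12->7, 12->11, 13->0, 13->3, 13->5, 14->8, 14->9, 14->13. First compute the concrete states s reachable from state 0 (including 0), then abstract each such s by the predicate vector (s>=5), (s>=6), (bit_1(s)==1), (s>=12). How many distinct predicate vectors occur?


BFS from 0:
Concrete reachable: {0, 1, 2, 3, 5, 6, 7, 8, 9, 10, 11, 12, 13, 14}
Abstract via predicates (s>=5), (s>=6), (bit_1(s)==1), (s>=12):
  (0,0,0,0) <- {0, 1}
  (0,0,1,0) <- {2, 3}
  (1,0,0,0) <- {5}
  (1,1,0,0) <- {8, 9}
  (1,1,0,1) <- {12, 13}
  (1,1,1,0) <- {6, 7, 10, 11}
  (1,1,1,1) <- {14}
Distinct abstract states = 7

7


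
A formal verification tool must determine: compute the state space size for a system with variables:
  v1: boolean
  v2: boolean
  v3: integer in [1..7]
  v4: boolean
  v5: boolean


State space = product of domain sizes of all variables.
Domain sizes:
  v1 (boolean): 2
  v2 (boolean): 2
  v3 (integer in [1..7]): 7
  v4 (boolean): 2
  v5 (boolean): 2
Product = 2 * 2 * 7 * 2 * 2 = 112

112


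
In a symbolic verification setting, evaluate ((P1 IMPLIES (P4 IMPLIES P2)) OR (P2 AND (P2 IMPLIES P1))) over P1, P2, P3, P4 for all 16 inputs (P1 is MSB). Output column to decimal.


Formula: ((P1 IMPLIES (P4 IMPLIES P2)) OR (P2 AND (P2 IMPLIES P1))) over P1, P2, P3, P4 (16 rows)
Evaluate each row (bits = P1,P2,P3,P4, MSB first):
  row 0 [0000]: ((0 IMPLIES (0 IMPLIES 0)) OR (0 AND (0 IMPLIES 0))) -> 1
  row 1 [0001]: ((0 IMPLIES (1 IMPLIES 0)) OR (0 AND (0 IMPLIES 0))) -> 1
  row 2 [0010]: ((0 IMPLIES (0 IMPLIES 0)) OR (0 AND (0 IMPLIES 0))) -> 1
  row 3 [0011]: ((0 IMPLIES (1 IMPLIES 0)) OR (0 AND (0 IMPLIES 0))) -> 1
  row 4 [0100]: ((0 IMPLIES (0 IMPLIES 1)) OR (1 AND (1 IMPLIES 0))) -> 1
  row 5 [0101]: ((0 IMPLIES (1 IMPLIES 1)) OR (1 AND (1 IMPLIES 0))) -> 1
  row 6 [0110]: ((0 IMPLIES (0 IMPLIES 1)) OR (1 AND (1 IMPLIES 0))) -> 1
  row 7 [0111]: ((0 IMPLIES (1 IMPLIES 1)) OR (1 AND (1 IMPLIES 0))) -> 1
  row 8 [1000]: ((1 IMPLIES (0 IMPLIES 0)) OR (0 AND (0 IMPLIES 1))) -> 1
  row 9 [1001]: ((1 IMPLIES (1 IMPLIES 0)) OR (0 AND (0 IMPLIES 1))) -> 0
  row 10 [1010]: ((1 IMPLIES (0 IMPLIES 0)) OR (0 AND (0 IMPLIES 1))) -> 1
  row 11 [1011]: ((1 IMPLIES (1 IMPLIES 0)) OR (0 AND (0 IMPLIES 1))) -> 0
  row 12 [1100]: ((1 IMPLIES (0 IMPLIES 1)) OR (1 AND (1 IMPLIES 1))) -> 1
  row 13 [1101]: ((1 IMPLIES (1 IMPLIES 1)) OR (1 AND (1 IMPLIES 1))) -> 1
  row 14 [1110]: ((1 IMPLIES (0 IMPLIES 1)) OR (1 AND (1 IMPLIES 1))) -> 1
  row 15 [1111]: ((1 IMPLIES (1 IMPLIES 1)) OR (1 AND (1 IMPLIES 1))) -> 1
Full result column, 4 rows per line (P1,P2 fixed per line; P3,P4 runs 00..11 left to right):
  rows 0-3 [P1,P2=00]: 1111  = hex F
  rows 4-7 [P1,P2=01]: 1111  = hex F
  rows 8-11 [P1,P2=10]: 1010  = hex A
  rows 12-15 [P1,P2=11]: 1111  = hex F
Output column (row 0 .. row 15) = 1111111110101111
Output column grouped in 4s = 1111 1111 1010 1111 = 0xFFAF
Convert to decimal digit by digit (value = value*16 + digit):
  F -> 15
  15*16 + 15 (F) = 255
  255*16 + 10 (A) = 4090
  4090*16 + 15 (F) = 65455
Decimal = 65455

65455


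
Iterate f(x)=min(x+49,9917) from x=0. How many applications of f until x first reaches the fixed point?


Step 1: x=0, cap=9917, increment=49
Step 2: x grows by 49 each step until capped at 9917; fixed point is x=9917
Step 3: iterations = ceil(9917/49) = 203

203


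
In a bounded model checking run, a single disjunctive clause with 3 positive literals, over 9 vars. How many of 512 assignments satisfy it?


Step 1: Total=2^9=512
Step 2: Unsat when all 3 false: 2^6=64
Step 3: Sat=512-64=448

448


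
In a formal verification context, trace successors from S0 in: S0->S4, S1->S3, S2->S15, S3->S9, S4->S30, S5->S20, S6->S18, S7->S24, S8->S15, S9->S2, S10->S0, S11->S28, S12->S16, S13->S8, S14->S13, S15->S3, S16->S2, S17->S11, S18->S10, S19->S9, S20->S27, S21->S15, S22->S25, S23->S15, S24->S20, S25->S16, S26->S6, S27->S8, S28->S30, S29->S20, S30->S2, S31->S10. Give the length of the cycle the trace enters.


Trace from S0 until a state repeats:
  S0 -> S4 -> S30 -> S2 -> S15 -> S3 -> S9 -> S2
S2 first seen at step 3, revisited at step 7.
Cycle length = 7 - 3 = 4

4


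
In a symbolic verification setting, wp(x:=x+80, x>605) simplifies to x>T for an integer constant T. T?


Formula: wp(x:=E, P) = P[E/x] (substitute E for x in postcondition)
Step 1: Postcondition: x>605
Step 2: Substitute x+80 for x: x+80>605
Step 3: Solve for x: x > 605-80 = 525

525


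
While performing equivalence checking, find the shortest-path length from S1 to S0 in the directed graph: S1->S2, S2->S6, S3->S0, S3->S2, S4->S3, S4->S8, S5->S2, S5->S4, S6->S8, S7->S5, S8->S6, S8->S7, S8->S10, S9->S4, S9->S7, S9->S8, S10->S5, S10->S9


BFS layer-by-layer from S1:
  dist 0: {S1}
  dist 1: {S2}
  dist 2: {S6}
  dist 3: {S8}
  dist 4: {S7, S10}
  dist 5: {S5, S9}
  dist 6: {S4}
  dist 7: {S3}
  dist 8: {S0}
  -> S0 reached at distance 8
Shortest path length = 8

8


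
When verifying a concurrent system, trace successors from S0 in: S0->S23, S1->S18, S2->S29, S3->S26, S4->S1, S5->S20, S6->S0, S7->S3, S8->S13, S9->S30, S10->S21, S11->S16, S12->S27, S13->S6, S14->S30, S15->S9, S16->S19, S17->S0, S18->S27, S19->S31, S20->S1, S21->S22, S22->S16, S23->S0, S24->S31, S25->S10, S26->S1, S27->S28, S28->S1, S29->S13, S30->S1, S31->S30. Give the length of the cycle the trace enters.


Trace from S0 until a state repeats:
  S0 -> S23 -> S0
S0 first seen at step 0, revisited at step 2.
Cycle length = 2 - 0 = 2

2


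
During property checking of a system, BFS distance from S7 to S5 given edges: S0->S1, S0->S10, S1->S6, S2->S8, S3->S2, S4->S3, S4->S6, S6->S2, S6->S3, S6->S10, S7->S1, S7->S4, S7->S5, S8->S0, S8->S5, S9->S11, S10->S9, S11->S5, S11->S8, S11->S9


BFS layer-by-layer from S7:
  dist 0: {S7}
  dist 1: {S1, S4, S5}
  -> S5 reached at distance 1
Shortest path length = 1

1


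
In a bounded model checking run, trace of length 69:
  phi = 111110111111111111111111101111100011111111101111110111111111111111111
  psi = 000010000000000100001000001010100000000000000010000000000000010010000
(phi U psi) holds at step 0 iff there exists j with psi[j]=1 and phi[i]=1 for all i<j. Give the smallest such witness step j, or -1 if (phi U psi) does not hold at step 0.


(phi U psi) at 0: need smallest j with psi[j]=1 and phi[i]=1 for all i in [0,j).
Scan from step 0:
  step 0: phi=1, psi=0 -> continue
  step 1: phi=1, psi=0 -> continue
  step 2: phi=1, psi=0 -> continue
  step 3: phi=1, psi=0 -> continue
  step 4: psi=1 and phi held for [0,4) -> witness found
Witness step = 4

4


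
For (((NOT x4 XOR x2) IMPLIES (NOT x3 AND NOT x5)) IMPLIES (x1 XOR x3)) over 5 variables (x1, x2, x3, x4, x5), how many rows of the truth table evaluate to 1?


Formula: (((NOT x4 XOR x2) IMPLIES (NOT x3 AND NOT x5)) IMPLIES (x1 XOR x3)) over 5 vars (32 rows)
Evaluate each row (x1, x2, x3, x4, x5 as bits, MSB first):
  row 0 [00000]: (((NOT 0 XOR 0) IMPLIES (NOT 0 AND NOT 0)) IMPLIES (0 XOR 0)) -> 0
  row 1 [00001]: (((NOT 0 XOR 0) IMPLIES (NOT 0 AND NOT 1)) IMPLIES (0 XOR 0)) -> 1
  row 2 [00010]: (((NOT 1 XOR 0) IMPLIES (NOT 0 AND NOT 0)) IMPLIES (0 XOR 0)) -> 0
  row 3 [00011]: (((NOT 1 XOR 0) IMPLIES (NOT 0 AND NOT 1)) IMPLIES (0 XOR 0)) -> 0
  row 4 [00100]: (((NOT 0 XOR 0) IMPLIES (NOT 1 AND NOT 0)) IMPLIES (0 XOR 1)) -> 1
  row 5 [00101]: (((NOT 0 XOR 0) IMPLIES (NOT 1 AND NOT 1)) IMPLIES (0 XOR 1)) -> 1
  row 6 [00110]: (((NOT 1 XOR 0) IMPLIES (NOT 1 AND NOT 0)) IMPLIES (0 XOR 1)) -> 1
  row 7 [00111]: (((NOT 1 XOR 0) IMPLIES (NOT 1 AND NOT 1)) IMPLIES (0 XOR 1)) -> 1
  row 8 [01000]: (((NOT 0 XOR 1) IMPLIES (NOT 0 AND NOT 0)) IMPLIES (0 XOR 0)) -> 0
  row 9 [01001]: (((NOT 0 XOR 1) IMPLIES (NOT 0 AND NOT 1)) IMPLIES (0 XOR 0)) -> 0
  row 10 [01010]: (((NOT 1 XOR 1) IMPLIES (NOT 0 AND NOT 0)) IMPLIES (0 XOR 0)) -> 0
  row 11 [01011]: (((NOT 1 XOR 1) IMPLIES (NOT 0 AND NOT 1)) IMPLIES (0 XOR 0)) -> 1
  row 12 [01100]: (((NOT 0 XOR 1) IMPLIES (NOT 1 AND NOT 0)) IMPLIES (0 XOR 1)) -> 1
  row 13 [01101]: (((NOT 0 XOR 1) IMPLIES (NOT 1 AND NOT 1)) IMPLIES (0 XOR 1)) -> 1
  row 14 [01110]: (((NOT 1 XOR 1) IMPLIES (NOT 1 AND NOT 0)) IMPLIES (0 XOR 1)) -> 1
  row 15 [01111]: (((NOT 1 XOR 1) IMPLIES (NOT 1 AND NOT 1)) IMPLIES (0 XOR 1)) -> 1
  row 16 [10000]: (((NOT 0 XOR 0) IMPLIES (NOT 0 AND NOT 0)) IMPLIES (1 XOR 0)) -> 1
  row 17 [10001]: (((NOT 0 XOR 0) IMPLIES (NOT 0 AND NOT 1)) IMPLIES (1 XOR 0)) -> 1
  row 18 [10010]: (((NOT 1 XOR 0) IMPLIES (NOT 0 AND NOT 0)) IMPLIES (1 XOR 0)) -> 1
  row 19 [10011]: (((NOT 1 XOR 0) IMPLIES (NOT 0 AND NOT 1)) IMPLIES (1 XOR 0)) -> 1
  row 20 [10100]: (((NOT 0 XOR 0) IMPLIES (NOT 1 AND NOT 0)) IMPLIES (1 XOR 1)) -> 1
  row 21 [10101]: (((NOT 0 XOR 0) IMPLIES (NOT 1 AND NOT 1)) IMPLIES (1 XOR 1)) -> 1
  row 22 [10110]: (((NOT 1 XOR 0) IMPLIES (NOT 1 AND NOT 0)) IMPLIES (1 XOR 1)) -> 0
  row 23 [10111]: (((NOT 1 XOR 0) IMPLIES (NOT 1 AND NOT 1)) IMPLIES (1 XOR 1)) -> 0
  row 24 [11000]: (((NOT 0 XOR 1) IMPLIES (NOT 0 AND NOT 0)) IMPLIES (1 XOR 0)) -> 1
  row 25 [11001]: (((NOT 0 XOR 1) IMPLIES (NOT 0 AND NOT 1)) IMPLIES (1 XOR 0)) -> 1
  row 26 [11010]: (((NOT 1 XOR 1) IMPLIES (NOT 0 AND NOT 0)) IMPLIES (1 XOR 0)) -> 1
  row 27 [11011]: (((NOT 1 XOR 1) IMPLIES (NOT 0 AND NOT 1)) IMPLIES (1 XOR 0)) -> 1
  row 28 [11100]: (((NOT 0 XOR 1) IMPLIES (NOT 1 AND NOT 0)) IMPLIES (1 XOR 1)) -> 0
  row 29 [11101]: (((NOT 0 XOR 1) IMPLIES (NOT 1 AND NOT 1)) IMPLIES (1 XOR 1)) -> 0
  row 30 [11110]: (((NOT 1 XOR 1) IMPLIES (NOT 1 AND NOT 0)) IMPLIES (1 XOR 1)) -> 1
  row 31 [11111]: (((NOT 1 XOR 1) IMPLIES (NOT 1 AND NOT 1)) IMPLIES (1 XOR 1)) -> 1
Full result column, 8 rows per line (x1,x2 fixed per line; x3,x4,x5 runs 000..111 left to right):
  rows 0-7 [x1,x2=00]: 01001111  (ones: 5)
  rows 8-15 [x1,x2=01]: 00011111  (ones: 5)
  rows 16-23 [x1,x2=10]: 11111100  (ones: 6)
  rows 24-31 [x1,x2=11]: 11110011  (ones: 6)
Count of 1-rows = 5+5+6+6 = 22

22


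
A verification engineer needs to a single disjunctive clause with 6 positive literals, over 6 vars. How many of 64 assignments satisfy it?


Step 1: Total=2^6=64
Step 2: Unsat when all 6 false: 2^0=1
Step 3: Sat=64-1=63

63


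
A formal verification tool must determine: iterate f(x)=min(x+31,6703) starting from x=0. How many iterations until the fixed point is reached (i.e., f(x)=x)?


Step 1: x=0, cap=6703, increment=31
Step 2: x grows by 31 each step until capped at 6703; fixed point is x=6703
Step 3: iterations = ceil(6703/31) = 217

217


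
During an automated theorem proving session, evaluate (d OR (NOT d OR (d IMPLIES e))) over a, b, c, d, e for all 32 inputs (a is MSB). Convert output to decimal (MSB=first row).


Formula: (d OR (NOT d OR (d IMPLIES e))) over a, b, c, d, e (32 rows)
Evaluate each row (bits = a,b,c,d,e, MSB first):
  row 0 [00000]: (0 OR (NOT 0 OR (0 IMPLIES 0))) -> 1
  row 1 [00001]: (0 OR (NOT 0 OR (0 IMPLIES 1))) -> 1
  row 2 [00010]: (1 OR (NOT 1 OR (1 IMPLIES 0))) -> 1
  row 3 [00011]: (1 OR (NOT 1 OR (1 IMPLIES 1))) -> 1
  row 4 [00100]: (0 OR (NOT 0 OR (0 IMPLIES 0))) -> 1
  row 5 [00101]: (0 OR (NOT 0 OR (0 IMPLIES 1))) -> 1
  row 6 [00110]: (1 OR (NOT 1 OR (1 IMPLIES 0))) -> 1
  row 7 [00111]: (1 OR (NOT 1 OR (1 IMPLIES 1))) -> 1
  row 8 [01000]: (0 OR (NOT 0 OR (0 IMPLIES 0))) -> 1
  row 9 [01001]: (0 OR (NOT 0 OR (0 IMPLIES 1))) -> 1
  row 10 [01010]: (1 OR (NOT 1 OR (1 IMPLIES 0))) -> 1
  row 11 [01011]: (1 OR (NOT 1 OR (1 IMPLIES 1))) -> 1
  row 12 [01100]: (0 OR (NOT 0 OR (0 IMPLIES 0))) -> 1
  row 13 [01101]: (0 OR (NOT 0 OR (0 IMPLIES 1))) -> 1
  row 14 [01110]: (1 OR (NOT 1 OR (1 IMPLIES 0))) -> 1
  row 15 [01111]: (1 OR (NOT 1 OR (1 IMPLIES 1))) -> 1
  row 16 [10000]: (0 OR (NOT 0 OR (0 IMPLIES 0))) -> 1
  row 17 [10001]: (0 OR (NOT 0 OR (0 IMPLIES 1))) -> 1
  row 18 [10010]: (1 OR (NOT 1 OR (1 IMPLIES 0))) -> 1
  row 19 [10011]: (1 OR (NOT 1 OR (1 IMPLIES 1))) -> 1
  row 20 [10100]: (0 OR (NOT 0 OR (0 IMPLIES 0))) -> 1
  row 21 [10101]: (0 OR (NOT 0 OR (0 IMPLIES 1))) -> 1
  row 22 [10110]: (1 OR (NOT 1 OR (1 IMPLIES 0))) -> 1
  row 23 [10111]: (1 OR (NOT 1 OR (1 IMPLIES 1))) -> 1
  row 24 [11000]: (0 OR (NOT 0 OR (0 IMPLIES 0))) -> 1
  row 25 [11001]: (0 OR (NOT 0 OR (0 IMPLIES 1))) -> 1
  row 26 [11010]: (1 OR (NOT 1 OR (1 IMPLIES 0))) -> 1
  row 27 [11011]: (1 OR (NOT 1 OR (1 IMPLIES 1))) -> 1
  row 28 [11100]: (0 OR (NOT 0 OR (0 IMPLIES 0))) -> 1
  row 29 [11101]: (0 OR (NOT 0 OR (0 IMPLIES 1))) -> 1
  row 30 [11110]: (1 OR (NOT 1 OR (1 IMPLIES 0))) -> 1
  row 31 [11111]: (1 OR (NOT 1 OR (1 IMPLIES 1))) -> 1
Full result column, 4 rows per line (a,b,c fixed per line; d,e runs 00..11 left to right):
  rows 0-3 [a,b,c=000]: 1111  = hex F
  rows 4-7 [a,b,c=001]: 1111  = hex F
  rows 8-11 [a,b,c=010]: 1111  = hex F
  rows 12-15 [a,b,c=011]: 1111  = hex F
  rows 16-19 [a,b,c=100]: 1111  = hex F
  rows 20-23 [a,b,c=101]: 1111  = hex F
  rows 24-27 [a,b,c=110]: 1111  = hex F
  rows 28-31 [a,b,c=111]: 1111  = hex F
Output column (row 0 .. row 31) = 11111111111111111111111111111111
Output column grouped in 4s = 1111 1111 1111 1111 1111 1111 1111 1111 = 0xFFFFFFFF
Convert to decimal digit by digit (value = value*16 + digit):
  F -> 15
  15*16 + 15 (F) = 255
  255*16 + 15 (F) = 4095
  4095*16 + 15 (F) = 65535
  65535*16 + 15 (F) = 1048575
  1048575*16 + 15 (F) = 16777215
  16777215*16 + 15 (F) = 268435455
  268435455*16 + 15 (F) = 4294967295
Decimal = 4294967295

4294967295


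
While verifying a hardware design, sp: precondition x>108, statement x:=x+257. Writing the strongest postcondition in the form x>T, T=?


Formula: sp(P, x:=E) = exists old_x. (x = E[old_x/x]) AND P[old_x/x] (old_x is the value of x before the assignment; eliminate old_x by solving x = E[old_x/x] for old_x)
Step 1: Precondition P: x>108, i.e. old_x > 108
Step 2: Assignment gives x = old_x + 257, so old_x = x - 257
Step 3: Substitute into P: x - 257 > 108
Step 4: Simplify: x > 108+257 = 365

365


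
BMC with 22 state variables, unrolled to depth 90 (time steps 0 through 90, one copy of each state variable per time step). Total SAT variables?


BMC unrolls to depth k, creating one copy of each state var for steps 0..k.
Step count = 90 + 1 = 91 (steps 0 through 90)
Vars per step = 22
Total = 22 * 91 = 2002

2002


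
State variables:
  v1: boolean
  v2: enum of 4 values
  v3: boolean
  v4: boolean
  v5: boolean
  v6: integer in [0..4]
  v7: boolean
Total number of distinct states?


State space = product of domain sizes of all variables.
Domain sizes:
  v1 (boolean): 2
  v2 (enum of 4 values): 4
  v3 (boolean): 2
  v4 (boolean): 2
  v5 (boolean): 2
  v6 (integer in [0..4]): 5
  v7 (boolean): 2
Product = 2 * 4 * 2 * 2 * 2 * 5 * 2 = 640

640


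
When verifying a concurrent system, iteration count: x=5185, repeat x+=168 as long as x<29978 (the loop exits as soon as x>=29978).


Step 1: x goes from 5185 toward 29978 by 168; the body runs while x<29978, so iterations = ceil((bound-start)/step)
Step 2: Distance=24793
Step 3: ceil(24793/168)=148

148


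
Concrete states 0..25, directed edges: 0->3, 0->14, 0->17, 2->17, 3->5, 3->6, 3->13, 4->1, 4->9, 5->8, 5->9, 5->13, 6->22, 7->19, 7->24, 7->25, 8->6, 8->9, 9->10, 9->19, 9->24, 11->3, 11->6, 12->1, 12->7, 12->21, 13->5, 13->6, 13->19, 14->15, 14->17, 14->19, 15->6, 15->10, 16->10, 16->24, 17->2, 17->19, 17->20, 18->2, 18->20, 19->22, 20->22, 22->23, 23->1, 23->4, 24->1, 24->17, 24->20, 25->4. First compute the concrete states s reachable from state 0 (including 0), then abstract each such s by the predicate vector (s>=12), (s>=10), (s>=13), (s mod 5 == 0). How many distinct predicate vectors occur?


BFS from 0:
Concrete reachable: {0, 1, 2, 3, 4, 5, 6, 8, 9, 10, 13, 14, 15, 17, 19, 20, 22, 23, 24}
Abstract via predicates (s>=12), (s>=10), (s>=13), (s mod 5 == 0):
  (0,0,0,0) <- {1, 2, 3, 4, 6, 8, 9}
  (0,0,0,1) <- {0, 5}
  (0,1,0,1) <- {10}
  (1,1,1,0) <- {13, 14, 17, 19, 22, 23, 24}
  (1,1,1,1) <- {15, 20}
Distinct abstract states = 5

5


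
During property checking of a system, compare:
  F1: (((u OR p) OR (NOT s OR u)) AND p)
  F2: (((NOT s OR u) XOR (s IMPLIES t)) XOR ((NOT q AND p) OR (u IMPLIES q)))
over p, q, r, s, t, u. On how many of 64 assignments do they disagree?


F1 = (((u OR p) OR (NOT s OR u)) AND p)
F2 = (((NOT s OR u) XOR (s IMPLIES t)) XOR ((NOT q AND p) OR (u IMPLIES q)))
Evaluate both on each of 64 rows (bits = p,q,r,s,t,u):
  row 0 [000000]: F1=0 F2=1 (differ) -> 1
  row 1 [000001]: F1=0 F2=0 -> 0
  row 2 [000010]: F1=0 F2=1 (differ) -> 1
  row 3 [000011]: F1=0 F2=0 -> 0
  row 4 [000100]: F1=0 F2=1 (differ) -> 1
  (every remaining row is evaluated the same way; all 64 results are listed next)
Full result column, 8 rows per line (p,q,r fixed per line; s,t,u runs 000..111 left to right):
  rows 0-7 [p,q,r=000]: 10101100  (ones: 4)
  rows 8-15 [p,q,r=001]: 10101100  (ones: 4)
  rows 16-23 [p,q,r=010]: 11111001  (ones: 6)
  rows 24-31 [p,q,r=011]: 11111001  (ones: 6)
  rows 32-39 [p,q,r=100]: 00000110  (ones: 2)
  rows 40-47 [p,q,r=101]: 00000110  (ones: 2)
  rows 48-55 [p,q,r=110]: 00000110  (ones: 2)
  rows 56-63 [p,q,r=111]: 00000110  (ones: 2)
Disagreements = 4+4+6+6+2+2+2+2 = 28

28


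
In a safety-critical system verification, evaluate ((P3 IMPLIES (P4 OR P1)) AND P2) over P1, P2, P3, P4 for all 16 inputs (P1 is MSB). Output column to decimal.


Formula: ((P3 IMPLIES (P4 OR P1)) AND P2) over P1, P2, P3, P4 (16 rows)
Evaluate each row (bits = P1,P2,P3,P4, MSB first):
  row 0 [0000]: ((0 IMPLIES (0 OR 0)) AND 0) -> 0
  row 1 [0001]: ((0 IMPLIES (1 OR 0)) AND 0) -> 0
  row 2 [0010]: ((1 IMPLIES (0 OR 0)) AND 0) -> 0
  row 3 [0011]: ((1 IMPLIES (1 OR 0)) AND 0) -> 0
  row 4 [0100]: ((0 IMPLIES (0 OR 0)) AND 1) -> 1
  row 5 [0101]: ((0 IMPLIES (1 OR 0)) AND 1) -> 1
  row 6 [0110]: ((1 IMPLIES (0 OR 0)) AND 1) -> 0
  row 7 [0111]: ((1 IMPLIES (1 OR 0)) AND 1) -> 1
  row 8 [1000]: ((0 IMPLIES (0 OR 1)) AND 0) -> 0
  row 9 [1001]: ((0 IMPLIES (1 OR 1)) AND 0) -> 0
  row 10 [1010]: ((1 IMPLIES (0 OR 1)) AND 0) -> 0
  row 11 [1011]: ((1 IMPLIES (1 OR 1)) AND 0) -> 0
  row 12 [1100]: ((0 IMPLIES (0 OR 1)) AND 1) -> 1
  row 13 [1101]: ((0 IMPLIES (1 OR 1)) AND 1) -> 1
  row 14 [1110]: ((1 IMPLIES (0 OR 1)) AND 1) -> 1
  row 15 [1111]: ((1 IMPLIES (1 OR 1)) AND 1) -> 1
Full result column, 4 rows per line (P1,P2 fixed per line; P3,P4 runs 00..11 left to right):
  rows 0-3 [P1,P2=00]: 0000  = hex 0
  rows 4-7 [P1,P2=01]: 1101  = hex D
  rows 8-11 [P1,P2=10]: 0000  = hex 0
  rows 12-15 [P1,P2=11]: 1111  = hex F
Output column (row 0 .. row 15) = 0000110100001111
Output column grouped in 4s = 0000 1101 0000 1111 = 0x0D0F
Convert to decimal digit by digit (value = value*16 + digit):
  0 -> 0
  0*16 + 13 (D) = 13
  13*16 + 0 = 208
  208*16 + 15 (F) = 3343
Decimal = 3343

3343


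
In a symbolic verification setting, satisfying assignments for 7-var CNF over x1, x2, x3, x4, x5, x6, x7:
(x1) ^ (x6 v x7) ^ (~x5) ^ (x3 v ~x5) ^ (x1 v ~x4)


CNF with 5 clauses over 7 vars (128 assignments).
An assignment satisfies CNF iff every clause has >=1 true literal.
Check each row (bits = x1,x2,x3,x4,x5,x6,x7; clause T/F shown):
  row 0 [0000000]: clauses=FFTTT -> 0
  row 1 [0000001]: clauses=FTTTT -> 0
  row 2 [0000010]: clauses=FTTTT -> 0
  row 3 [0000011]: clauses=FTTTT -> 0
  row 4 [0000100]: clauses=FFFFT -> 0
  (every remaining row is evaluated the same way; all 128 results are listed next)
Full result column, 8 rows per line (x1,x2,x3,x4 fixed per line; x5,x6,x7 runs 000..111 left to right):
  rows 0-7 [x1,x2,x3,x4=0000]: 00000000  (ones: 0)
  rows 8-15 [x1,x2,x3,x4=0001]: 00000000  (ones: 0)
  rows 16-23 [x1,x2,x3,x4=0010]: 00000000  (ones: 0)
  rows 24-31 [x1,x2,x3,x4=0011]: 00000000  (ones: 0)
  rows 32-39 [x1,x2,x3,x4=0100]: 00000000  (ones: 0)
  rows 40-47 [x1,x2,x3,x4=0101]: 00000000  (ones: 0)
  rows 48-55 [x1,x2,x3,x4=0110]: 00000000  (ones: 0)
  rows 56-63 [x1,x2,x3,x4=0111]: 00000000  (ones: 0)
  rows 64-71 [x1,x2,x3,x4=1000]: 01110000  (ones: 3)
  rows 72-79 [x1,x2,x3,x4=1001]: 01110000  (ones: 3)
  rows 80-87 [x1,x2,x3,x4=1010]: 01110000  (ones: 3)
  rows 88-95 [x1,x2,x3,x4=1011]: 01110000  (ones: 3)
  rows 96-103 [x1,x2,x3,x4=1100]: 01110000  (ones: 3)
  rows 104-111 [x1,x2,x3,x4=1101]: 01110000  (ones: 3)
  rows 112-119 [x1,x2,x3,x4=1110]: 01110000  (ones: 3)
  rows 120-127 [x1,x2,x3,x4=1111]: 01110000  (ones: 3)
Satisfying assignments = 0+0+0+0+0+0+0+0+3+3+3+3+3+3+3+3 = 24

24


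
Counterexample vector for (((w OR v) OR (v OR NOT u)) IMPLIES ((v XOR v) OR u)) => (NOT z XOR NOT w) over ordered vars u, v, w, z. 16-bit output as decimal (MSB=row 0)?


F1 = (((w OR v) OR (v OR NOT u)) IMPLIES ((v XOR v) OR u))
F2 = (NOT z XOR NOT w)
Counterexample to F1=>F2 is where F1=1 and F2=0.
Evaluate each row (bits = u,v,w,z, MSB first):
  row 0 [0000]: F1=0 F2=0 -> F1&~F2 -> 0
  row 1 [0001]: F1=0 F2=1 -> F1&~F2 -> 0
  row 2 [0010]: F1=0 F2=1 -> F1&~F2 -> 0
  row 3 [0011]: F1=0 F2=0 -> F1&~F2 -> 0
  row 4 [0100]: F1=0 F2=0 -> F1&~F2 -> 0
  row 5 [0101]: F1=0 F2=1 -> F1&~F2 -> 0
  row 6 [0110]: F1=0 F2=1 -> F1&~F2 -> 0
  row 7 [0111]: F1=0 F2=0 -> F1&~F2 -> 0
  row 8 [1000]: F1=1 F2=0 -> F1&~F2 -> 1
  row 9 [1001]: F1=1 F2=1 -> F1&~F2 -> 0
  row 10 [1010]: F1=1 F2=1 -> F1&~F2 -> 0
  row 11 [1011]: F1=1 F2=0 -> F1&~F2 -> 1
  row 12 [1100]: F1=1 F2=0 -> F1&~F2 -> 1
  row 13 [1101]: F1=1 F2=1 -> F1&~F2 -> 0
  row 14 [1110]: F1=1 F2=1 -> F1&~F2 -> 0
  row 15 [1111]: F1=1 F2=0 -> F1&~F2 -> 1
Full result column, 4 rows per line (u,v fixed per line; w,z runs 00..11 left to right):
  rows 0-3 [u,v=00]: 0000  = hex 0
  rows 4-7 [u,v=01]: 0000  = hex 0
  rows 8-11 [u,v=10]: 1001  = hex 9
  rows 12-15 [u,v=11]: 1001  = hex 9
Counterexample vector (row 0 .. row 15) = 0000000010011001
Output column grouped in 4s = 0000 0000 1001 1001 = 0x0099
Convert to decimal digit by digit (value = value*16 + digit):
  0 -> 0
  0*16 + 0 = 0
  0*16 + 9 = 9
  9*16 + 9 = 153
Decimal = 153

153


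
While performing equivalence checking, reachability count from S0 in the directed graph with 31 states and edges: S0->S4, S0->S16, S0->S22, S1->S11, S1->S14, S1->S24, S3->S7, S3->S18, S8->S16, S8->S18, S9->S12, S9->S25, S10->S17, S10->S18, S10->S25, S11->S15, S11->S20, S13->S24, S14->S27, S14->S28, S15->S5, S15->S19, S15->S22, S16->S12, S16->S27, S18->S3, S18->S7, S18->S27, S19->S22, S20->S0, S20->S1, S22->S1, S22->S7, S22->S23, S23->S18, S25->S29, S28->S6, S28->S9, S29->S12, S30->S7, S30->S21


BFS from S0:
  layer 0: {S0}
  layer 1: {S4, S16, S22}
  layer 2: {S1, S7, S12, S23, S27}
  layer 3: {S11, S14, S18, S24}
  layer 4: {S3, S15, S20, S28}
  layer 5: {S5, S6, S9, S19}
  layer 6: {S25}
  layer 7: {S29}
Reachable set: {S0, S1, S3, S4, S5, S6, S7, S9, S11, S12, S14, S15, S16, S18, S19, S20, S22, S23, S24, S25, S27, S28, S29}
Count = 23

23


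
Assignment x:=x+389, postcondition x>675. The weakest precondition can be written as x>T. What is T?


Formula: wp(x:=E, P) = P[E/x] (substitute E for x in postcondition)
Step 1: Postcondition: x>675
Step 2: Substitute x+389 for x: x+389>675
Step 3: Solve for x: x > 675-389 = 286

286


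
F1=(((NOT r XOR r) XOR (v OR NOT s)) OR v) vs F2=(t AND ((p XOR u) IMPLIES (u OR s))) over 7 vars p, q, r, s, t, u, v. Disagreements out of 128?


F1 = (((NOT r XOR r) XOR (v OR NOT s)) OR v)
F2 = (t AND ((p XOR u) IMPLIES (u OR s)))
Evaluate both on each of 128 rows (bits = p,q,r,s,t,u,v):
  row 0 [0000000]: F1=0 F2=0 -> 0
  row 1 [0000001]: F1=1 F2=0 (differ) -> 1
  row 2 [0000010]: F1=0 F2=0 -> 0
  row 3 [0000011]: F1=1 F2=0 (differ) -> 1
  row 4 [0000100]: F1=0 F2=1 (differ) -> 1
  (every remaining row is evaluated the same way; all 128 results are listed next)
Full result column, 8 rows per line (p,q,r,s fixed per line; t,u,v runs 000..111 left to right):
  rows 0-7 [p,q,r,s=0000]: 01011010  (ones: 4)
  rows 8-15 [p,q,r,s=0001]: 11110000  (ones: 4)
  rows 16-23 [p,q,r,s=0010]: 01011010  (ones: 4)
  rows 24-31 [p,q,r,s=0011]: 11110000  (ones: 4)
  rows 32-39 [p,q,r,s=0100]: 01011010  (ones: 4)
  rows 40-47 [p,q,r,s=0101]: 11110000  (ones: 4)
  rows 48-55 [p,q,r,s=0110]: 01011010  (ones: 4)
  rows 56-63 [p,q,r,s=0111]: 11110000  (ones: 4)
  rows 64-71 [p,q,r,s=1000]: 01010110  (ones: 4)
  rows 72-79 [p,q,r,s=1001]: 11110000  (ones: 4)
  rows 80-87 [p,q,r,s=1010]: 01010110  (ones: 4)
  rows 88-95 [p,q,r,s=1011]: 11110000  (ones: 4)
  rows 96-103 [p,q,r,s=1100]: 01010110  (ones: 4)
  rows 104-111 [p,q,r,s=1101]: 11110000  (ones: 4)
  rows 112-119 [p,q,r,s=1110]: 01010110  (ones: 4)
  rows 120-127 [p,q,r,s=1111]: 11110000  (ones: 4)
Disagreements = 4+4+4+4+4+4+4+4+4+4+4+4+4+4+4+4 = 64

64


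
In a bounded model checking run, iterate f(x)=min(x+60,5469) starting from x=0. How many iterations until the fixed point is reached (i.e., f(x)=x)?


Step 1: x=0, cap=5469, increment=60
Step 2: x grows by 60 each step until capped at 5469; fixed point is x=5469
Step 3: iterations = ceil(5469/60) = 92

92


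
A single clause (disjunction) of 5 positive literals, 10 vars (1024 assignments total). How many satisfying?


Step 1: Total=2^10=1024
Step 2: Unsat when all 5 false: 2^5=32
Step 3: Sat=1024-32=992

992


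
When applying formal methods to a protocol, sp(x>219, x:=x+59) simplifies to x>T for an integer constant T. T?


Formula: sp(P, x:=E) = exists old_x. (x = E[old_x/x]) AND P[old_x/x] (old_x is the value of x before the assignment; eliminate old_x by solving x = E[old_x/x] for old_x)
Step 1: Precondition P: x>219, i.e. old_x > 219
Step 2: Assignment gives x = old_x + 59, so old_x = x - 59
Step 3: Substitute into P: x - 59 > 219
Step 4: Simplify: x > 219+59 = 278

278
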